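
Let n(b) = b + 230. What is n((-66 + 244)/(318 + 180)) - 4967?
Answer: -1179424/249 ≈ -4736.6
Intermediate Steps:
n(b) = 230 + b
n((-66 + 244)/(318 + 180)) - 4967 = (230 + (-66 + 244)/(318 + 180)) - 4967 = (230 + 178/498) - 4967 = (230 + 178*(1/498)) - 4967 = (230 + 89/249) - 4967 = 57359/249 - 4967 = -1179424/249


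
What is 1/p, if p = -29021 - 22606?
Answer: -1/51627 ≈ -1.9370e-5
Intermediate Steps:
p = -51627
1/p = 1/(-51627) = -1/51627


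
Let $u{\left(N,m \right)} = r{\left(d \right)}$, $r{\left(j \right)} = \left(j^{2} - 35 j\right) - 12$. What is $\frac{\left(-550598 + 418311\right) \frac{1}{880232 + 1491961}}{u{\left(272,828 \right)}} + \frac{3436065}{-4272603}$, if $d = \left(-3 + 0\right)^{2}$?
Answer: $- \frac{668194362647003}{831105992127078} \approx -0.80398$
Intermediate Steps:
$d = 9$ ($d = \left(-3\right)^{2} = 9$)
$r{\left(j \right)} = -12 + j^{2} - 35 j$
$u{\left(N,m \right)} = -246$ ($u{\left(N,m \right)} = -12 + 9^{2} - 315 = -12 + 81 - 315 = -246$)
$\frac{\left(-550598 + 418311\right) \frac{1}{880232 + 1491961}}{u{\left(272,828 \right)}} + \frac{3436065}{-4272603} = \frac{\left(-550598 + 418311\right) \frac{1}{880232 + 1491961}}{-246} + \frac{3436065}{-4272603} = - \frac{132287}{2372193} \left(- \frac{1}{246}\right) + 3436065 \left(- \frac{1}{4272603}\right) = \left(-132287\right) \frac{1}{2372193} \left(- \frac{1}{246}\right) - \frac{1145355}{1424201} = \left(- \frac{132287}{2372193}\right) \left(- \frac{1}{246}\right) - \frac{1145355}{1424201} = \frac{132287}{583559478} - \frac{1145355}{1424201} = - \frac{668194362647003}{831105992127078}$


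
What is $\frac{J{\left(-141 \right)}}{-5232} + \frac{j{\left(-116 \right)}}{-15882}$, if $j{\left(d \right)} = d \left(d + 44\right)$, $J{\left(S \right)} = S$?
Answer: $- \frac{2303239}{4616368} \approx -0.49893$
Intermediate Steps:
$j{\left(d \right)} = d \left(44 + d\right)$
$\frac{J{\left(-141 \right)}}{-5232} + \frac{j{\left(-116 \right)}}{-15882} = - \frac{141}{-5232} + \frac{\left(-116\right) \left(44 - 116\right)}{-15882} = \left(-141\right) \left(- \frac{1}{5232}\right) + \left(-116\right) \left(-72\right) \left(- \frac{1}{15882}\right) = \frac{47}{1744} + 8352 \left(- \frac{1}{15882}\right) = \frac{47}{1744} - \frac{1392}{2647} = - \frac{2303239}{4616368}$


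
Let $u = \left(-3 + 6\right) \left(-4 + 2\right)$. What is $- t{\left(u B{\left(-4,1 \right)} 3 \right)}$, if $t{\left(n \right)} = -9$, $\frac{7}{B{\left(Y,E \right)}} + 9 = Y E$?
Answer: $9$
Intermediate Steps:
$B{\left(Y,E \right)} = \frac{7}{-9 + E Y}$ ($B{\left(Y,E \right)} = \frac{7}{-9 + Y E} = \frac{7}{-9 + E Y}$)
$u = -6$ ($u = 3 \left(-2\right) = -6$)
$- t{\left(u B{\left(-4,1 \right)} 3 \right)} = \left(-1\right) \left(-9\right) = 9$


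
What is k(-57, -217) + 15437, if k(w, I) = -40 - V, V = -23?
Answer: 15420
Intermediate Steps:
k(w, I) = -17 (k(w, I) = -40 - 1*(-23) = -40 + 23 = -17)
k(-57, -217) + 15437 = -17 + 15437 = 15420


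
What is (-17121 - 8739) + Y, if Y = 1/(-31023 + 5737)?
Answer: -653895961/25286 ≈ -25860.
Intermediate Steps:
Y = -1/25286 (Y = 1/(-25286) = -1/25286 ≈ -3.9548e-5)
(-17121 - 8739) + Y = (-17121 - 8739) - 1/25286 = -25860 - 1/25286 = -653895961/25286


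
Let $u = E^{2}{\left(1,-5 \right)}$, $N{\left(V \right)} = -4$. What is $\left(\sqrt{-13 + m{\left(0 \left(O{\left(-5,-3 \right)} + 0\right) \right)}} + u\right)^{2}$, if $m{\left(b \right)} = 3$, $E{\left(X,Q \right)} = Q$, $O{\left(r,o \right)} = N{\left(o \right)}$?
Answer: $\left(25 + i \sqrt{10}\right)^{2} \approx 615.0 + 158.11 i$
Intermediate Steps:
$O{\left(r,o \right)} = -4$
$u = 25$ ($u = \left(-5\right)^{2} = 25$)
$\left(\sqrt{-13 + m{\left(0 \left(O{\left(-5,-3 \right)} + 0\right) \right)}} + u\right)^{2} = \left(\sqrt{-13 + 3} + 25\right)^{2} = \left(\sqrt{-10} + 25\right)^{2} = \left(i \sqrt{10} + 25\right)^{2} = \left(25 + i \sqrt{10}\right)^{2}$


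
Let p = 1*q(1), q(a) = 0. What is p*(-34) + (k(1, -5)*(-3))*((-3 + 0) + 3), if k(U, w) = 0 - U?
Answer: 0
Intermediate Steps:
k(U, w) = -U
p = 0 (p = 1*0 = 0)
p*(-34) + (k(1, -5)*(-3))*((-3 + 0) + 3) = 0*(-34) + (-1*1*(-3))*((-3 + 0) + 3) = 0 + (-1*(-3))*(-3 + 3) = 0 + 3*0 = 0 + 0 = 0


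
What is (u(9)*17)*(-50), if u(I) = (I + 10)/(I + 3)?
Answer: -8075/6 ≈ -1345.8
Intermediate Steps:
u(I) = (10 + I)/(3 + I)
(u(9)*17)*(-50) = (((10 + 9)/(3 + 9))*17)*(-50) = ((19/12)*17)*(-50) = (323/12)*(-50) = -8075/6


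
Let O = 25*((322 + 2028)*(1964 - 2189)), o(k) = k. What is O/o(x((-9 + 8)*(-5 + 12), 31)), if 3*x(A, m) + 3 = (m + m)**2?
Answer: -39656250/3841 ≈ -10324.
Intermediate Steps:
x(A, m) = -1 + 4*m**2/3 (x(A, m) = -1 + (m + m)**2/3 = -1 + (2*m)**2/3 = -1 + (4*m**2)/3 = -1 + 4*m**2/3)
O = -13218750 (O = 25*(2350*(-225)) = 25*(-528750) = -13218750)
O/o(x((-9 + 8)*(-5 + 12), 31)) = -13218750/(-1 + (4/3)*31**2) = -13218750/(-1 + (4/3)*961) = -13218750/(-1 + 3844/3) = -13218750/3841/3 = -13218750*3/3841 = -39656250/3841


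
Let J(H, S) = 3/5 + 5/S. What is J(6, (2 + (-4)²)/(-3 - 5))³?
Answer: -389017/91125 ≈ -4.2691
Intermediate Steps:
J(H, S) = ⅗ + 5/S (J(H, S) = 3*(⅕) + 5/S = ⅗ + 5/S)
J(6, (2 + (-4)²)/(-3 - 5))³ = (⅗ + 5/(((2 + (-4)²)/(-3 - 5))))³ = (⅗ + 5/(((2 + 16)/(-8))))³ = (⅗ + 5/((18*(-⅛))))³ = (⅗ + 5/(-9/4))³ = (⅗ + 5*(-4/9))³ = (⅗ - 20/9)³ = (-73/45)³ = -389017/91125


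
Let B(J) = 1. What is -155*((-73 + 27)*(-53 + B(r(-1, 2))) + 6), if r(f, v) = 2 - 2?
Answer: -371690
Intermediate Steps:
r(f, v) = 0
-155*((-73 + 27)*(-53 + B(r(-1, 2))) + 6) = -155*((-73 + 27)*(-53 + 1) + 6) = -155*(-46*(-52) + 6) = -155*(2392 + 6) = -155*2398 = -371690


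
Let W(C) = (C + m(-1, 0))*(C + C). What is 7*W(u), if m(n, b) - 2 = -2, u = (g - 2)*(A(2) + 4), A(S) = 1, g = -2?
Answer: 5600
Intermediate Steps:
u = -20 (u = (-2 - 2)*(1 + 4) = -4*5 = -20)
m(n, b) = 0 (m(n, b) = 2 - 2 = 0)
W(C) = 2*C**2 (W(C) = (C + 0)*(C + C) = C*(2*C) = 2*C**2)
7*W(u) = 7*(2*(-20)**2) = 7*(2*400) = 7*800 = 5600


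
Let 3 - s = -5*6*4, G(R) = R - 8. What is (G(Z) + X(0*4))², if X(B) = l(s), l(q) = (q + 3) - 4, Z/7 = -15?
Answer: 81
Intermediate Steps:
Z = -105 (Z = 7*(-15) = -105)
G(R) = -8 + R
s = 123 (s = 3 - (-5*6)*4 = 3 - (-30)*4 = 3 - 1*(-120) = 3 + 120 = 123)
l(q) = -1 + q (l(q) = (3 + q) - 4 = -1 + q)
X(B) = 122 (X(B) = -1 + 123 = 122)
(G(Z) + X(0*4))² = ((-8 - 105) + 122)² = (-113 + 122)² = 9² = 81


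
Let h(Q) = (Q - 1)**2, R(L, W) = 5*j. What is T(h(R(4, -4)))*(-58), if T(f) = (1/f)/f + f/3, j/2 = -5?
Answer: -340194897544/6765201 ≈ -50286.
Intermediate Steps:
j = -10 (j = 2*(-5) = -10)
R(L, W) = -50 (R(L, W) = 5*(-10) = -50)
h(Q) = (-1 + Q)**2
T(f) = f**(-2) + f/3 (T(f) = 1/(f*f) + f*(1/3) = f**(-2) + f/3)
T(h(R(4, -4)))*(-58) = (((-1 - 50)**2)**(-2) + (-1 - 50)**2/3)*(-58) = (((-51)**2)**(-2) + (1/3)*(-51)**2)*(-58) = (2601**(-2) + (1/3)*2601)*(-58) = (1/6765201 + 867)*(-58) = (5865429268/6765201)*(-58) = -340194897544/6765201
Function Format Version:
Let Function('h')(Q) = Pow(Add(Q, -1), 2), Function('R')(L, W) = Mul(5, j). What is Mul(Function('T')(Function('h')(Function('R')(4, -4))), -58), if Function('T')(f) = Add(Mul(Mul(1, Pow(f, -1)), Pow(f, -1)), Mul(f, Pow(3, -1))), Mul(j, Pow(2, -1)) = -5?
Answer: Rational(-340194897544, 6765201) ≈ -50286.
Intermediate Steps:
j = -10 (j = Mul(2, -5) = -10)
Function('R')(L, W) = -50 (Function('R')(L, W) = Mul(5, -10) = -50)
Function('h')(Q) = Pow(Add(-1, Q), 2)
Function('T')(f) = Add(Pow(f, -2), Mul(Rational(1, 3), f)) (Function('T')(f) = Add(Mul(Pow(f, -1), Pow(f, -1)), Mul(f, Rational(1, 3))) = Add(Pow(f, -2), Mul(Rational(1, 3), f)))
Mul(Function('T')(Function('h')(Function('R')(4, -4))), -58) = Mul(Add(Pow(Pow(Add(-1, -50), 2), -2), Mul(Rational(1, 3), Pow(Add(-1, -50), 2))), -58) = Mul(Add(Pow(Pow(-51, 2), -2), Mul(Rational(1, 3), Pow(-51, 2))), -58) = Mul(Add(Pow(2601, -2), Mul(Rational(1, 3), 2601)), -58) = Mul(Add(Rational(1, 6765201), 867), -58) = Mul(Rational(5865429268, 6765201), -58) = Rational(-340194897544, 6765201)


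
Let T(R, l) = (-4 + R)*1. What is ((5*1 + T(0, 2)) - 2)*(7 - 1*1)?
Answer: -6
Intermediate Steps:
T(R, l) = -4 + R
((5*1 + T(0, 2)) - 2)*(7 - 1*1) = ((5*1 + (-4 + 0)) - 2)*(7 - 1*1) = ((5 - 4) - 2)*(7 - 1) = (1 - 2)*6 = -1*6 = -6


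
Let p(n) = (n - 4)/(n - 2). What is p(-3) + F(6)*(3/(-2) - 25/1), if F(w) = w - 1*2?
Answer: -523/5 ≈ -104.60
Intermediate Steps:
p(n) = (-4 + n)/(-2 + n)
F(w) = -2 + w (F(w) = w - 2 = -2 + w)
p(-3) + F(6)*(3/(-2) - 25/1) = (-4 - 3)/(-2 - 3) + (-2 + 6)*(3/(-2) - 25/1) = -7/(-5) + 4*(3*(-½) - 25*1) = -⅕*(-7) + 4*(-3/2 - 25) = 7/5 + 4*(-53/2) = 7/5 - 106 = -523/5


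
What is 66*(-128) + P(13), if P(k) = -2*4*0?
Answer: -8448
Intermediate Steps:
P(k) = 0 (P(k) = -8*0 = 0)
66*(-128) + P(13) = 66*(-128) + 0 = -8448 + 0 = -8448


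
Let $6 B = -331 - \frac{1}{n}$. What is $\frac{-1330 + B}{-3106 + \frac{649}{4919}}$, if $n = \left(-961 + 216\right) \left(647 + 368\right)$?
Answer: $\frac{5152300319276}{11552663948875} \approx 0.44598$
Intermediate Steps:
$n = -756175$ ($n = \left(-745\right) 1015 = -756175$)
$B = - \frac{41715654}{756175}$ ($B = \frac{-331 - \frac{1}{-756175}}{6} = \frac{-331 - - \frac{1}{756175}}{6} = \frac{-331 + \frac{1}{756175}}{6} = \frac{1}{6} \left(- \frac{250293924}{756175}\right) = - \frac{41715654}{756175} \approx -55.167$)
$\frac{-1330 + B}{-3106 + \frac{649}{4919}} = \frac{-1330 - \frac{41715654}{756175}}{-3106 + \frac{649}{4919}} = - \frac{1047428404}{756175 \left(-3106 + 649 \cdot \frac{1}{4919}\right)} = - \frac{1047428404}{756175 \left(-3106 + \frac{649}{4919}\right)} = - \frac{1047428404}{756175 \left(- \frac{15277765}{4919}\right)} = \left(- \frac{1047428404}{756175}\right) \left(- \frac{4919}{15277765}\right) = \frac{5152300319276}{11552663948875}$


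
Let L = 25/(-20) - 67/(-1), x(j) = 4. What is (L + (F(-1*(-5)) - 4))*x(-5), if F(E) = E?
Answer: 267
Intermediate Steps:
L = 263/4 (L = 25*(-1/20) - 67*(-1) = -5/4 + 67 = 263/4 ≈ 65.750)
(L + (F(-1*(-5)) - 4))*x(-5) = (263/4 + (-1*(-5) - 4))*4 = (263/4 + (5 - 4))*4 = (263/4 + 1)*4 = (267/4)*4 = 267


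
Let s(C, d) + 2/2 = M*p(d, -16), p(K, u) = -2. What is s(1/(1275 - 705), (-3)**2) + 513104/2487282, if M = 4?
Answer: -10936217/1243641 ≈ -8.7937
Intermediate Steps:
s(C, d) = -9 (s(C, d) = -1 + 4*(-2) = -1 - 8 = -9)
s(1/(1275 - 705), (-3)**2) + 513104/2487282 = -9 + 513104/2487282 = -9 + 513104*(1/2487282) = -9 + 256552/1243641 = -10936217/1243641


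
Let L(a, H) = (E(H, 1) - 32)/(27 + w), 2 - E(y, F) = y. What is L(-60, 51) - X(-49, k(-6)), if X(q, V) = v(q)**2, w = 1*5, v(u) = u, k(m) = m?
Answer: -76913/32 ≈ -2403.5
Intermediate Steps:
E(y, F) = 2 - y
w = 5
X(q, V) = q**2
L(a, H) = -15/16 - H/32 (L(a, H) = ((2 - H) - 32)/(27 + 5) = (-30 - H)/32 = (-30 - H)*(1/32) = -15/16 - H/32)
L(-60, 51) - X(-49, k(-6)) = (-15/16 - 1/32*51) - 1*(-49)**2 = (-15/16 - 51/32) - 1*2401 = -81/32 - 2401 = -76913/32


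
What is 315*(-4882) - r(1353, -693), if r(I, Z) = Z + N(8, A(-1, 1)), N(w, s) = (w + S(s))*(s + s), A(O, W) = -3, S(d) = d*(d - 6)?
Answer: -1536927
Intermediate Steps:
S(d) = d*(-6 + d)
N(w, s) = 2*s*(w + s*(-6 + s)) (N(w, s) = (w + s*(-6 + s))*(s + s) = (w + s*(-6 + s))*(2*s) = 2*s*(w + s*(-6 + s)))
r(I, Z) = -210 + Z (r(I, Z) = Z + 2*(-3)*(8 - 3*(-6 - 3)) = Z + 2*(-3)*(8 - 3*(-9)) = Z + 2*(-3)*(8 + 27) = Z + 2*(-3)*35 = Z - 210 = -210 + Z)
315*(-4882) - r(1353, -693) = 315*(-4882) - (-210 - 693) = -1537830 - 1*(-903) = -1537830 + 903 = -1536927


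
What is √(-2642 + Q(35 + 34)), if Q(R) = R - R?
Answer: I*√2642 ≈ 51.4*I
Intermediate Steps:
Q(R) = 0
√(-2642 + Q(35 + 34)) = √(-2642 + 0) = √(-2642) = I*√2642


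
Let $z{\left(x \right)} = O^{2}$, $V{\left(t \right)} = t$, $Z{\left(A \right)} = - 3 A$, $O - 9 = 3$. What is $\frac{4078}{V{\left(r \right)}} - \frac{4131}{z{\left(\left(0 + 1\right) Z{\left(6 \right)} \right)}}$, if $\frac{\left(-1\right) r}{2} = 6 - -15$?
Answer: $- \frac{42263}{336} \approx -125.78$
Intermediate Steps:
$O = 12$ ($O = 9 + 3 = 12$)
$r = -42$ ($r = - 2 \left(6 - -15\right) = - 2 \left(6 + 15\right) = \left(-2\right) 21 = -42$)
$z{\left(x \right)} = 144$ ($z{\left(x \right)} = 12^{2} = 144$)
$\frac{4078}{V{\left(r \right)}} - \frac{4131}{z{\left(\left(0 + 1\right) Z{\left(6 \right)} \right)}} = \frac{4078}{-42} - \frac{4131}{144} = 4078 \left(- \frac{1}{42}\right) - \frac{459}{16} = - \frac{2039}{21} - \frac{459}{16} = - \frac{42263}{336}$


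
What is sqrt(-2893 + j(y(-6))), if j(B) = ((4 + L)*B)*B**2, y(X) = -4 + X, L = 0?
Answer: I*sqrt(6893) ≈ 83.024*I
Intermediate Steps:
j(B) = 4*B**3 (j(B) = ((4 + 0)*B)*B**2 = (4*B)*B**2 = 4*B**3)
sqrt(-2893 + j(y(-6))) = sqrt(-2893 + 4*(-4 - 6)**3) = sqrt(-2893 + 4*(-10)**3) = sqrt(-2893 + 4*(-1000)) = sqrt(-2893 - 4000) = sqrt(-6893) = I*sqrt(6893)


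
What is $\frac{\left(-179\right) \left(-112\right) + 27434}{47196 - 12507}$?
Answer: $\frac{47482}{34689} \approx 1.3688$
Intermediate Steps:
$\frac{\left(-179\right) \left(-112\right) + 27434}{47196 - 12507} = \frac{20048 + 27434}{34689} = 47482 \cdot \frac{1}{34689} = \frac{47482}{34689}$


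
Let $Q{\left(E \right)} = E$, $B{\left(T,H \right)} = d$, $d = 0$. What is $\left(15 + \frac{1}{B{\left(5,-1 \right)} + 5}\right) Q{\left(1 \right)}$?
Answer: $\frac{76}{5} \approx 15.2$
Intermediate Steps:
$B{\left(T,H \right)} = 0$
$\left(15 + \frac{1}{B{\left(5,-1 \right)} + 5}\right) Q{\left(1 \right)} = \left(15 + \frac{1}{0 + 5}\right) 1 = \left(15 + \frac{1}{5}\right) 1 = \frac{76}{5} \cdot 1 = \frac{76}{5}$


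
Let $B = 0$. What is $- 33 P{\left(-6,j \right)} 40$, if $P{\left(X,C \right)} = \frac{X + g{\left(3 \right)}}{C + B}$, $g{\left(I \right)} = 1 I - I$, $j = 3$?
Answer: $2640$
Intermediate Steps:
$g{\left(I \right)} = 0$ ($g{\left(I \right)} = I - I = 0$)
$P{\left(X,C \right)} = \frac{X}{C}$ ($P{\left(X,C \right)} = \frac{X + 0}{C + 0} = \frac{X}{C}$)
$- 33 P{\left(-6,j \right)} 40 = - 33 \left(- \frac{6}{3}\right) 40 = - 33 \left(\left(-6\right) \frac{1}{3}\right) 40 = \left(-33\right) \left(-2\right) 40 = 66 \cdot 40 = 2640$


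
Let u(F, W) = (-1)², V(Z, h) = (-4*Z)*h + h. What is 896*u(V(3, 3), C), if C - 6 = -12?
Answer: 896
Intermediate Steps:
V(Z, h) = h - 4*Z*h (V(Z, h) = -4*Z*h + h = h - 4*Z*h)
C = -6 (C = 6 - 12 = -6)
u(F, W) = 1
896*u(V(3, 3), C) = 896*1 = 896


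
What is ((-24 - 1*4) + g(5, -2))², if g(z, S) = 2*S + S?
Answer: 1156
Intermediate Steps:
g(z, S) = 3*S
((-24 - 1*4) + g(5, -2))² = ((-24 - 1*4) + 3*(-2))² = ((-24 - 4) - 6)² = (-28 - 6)² = (-34)² = 1156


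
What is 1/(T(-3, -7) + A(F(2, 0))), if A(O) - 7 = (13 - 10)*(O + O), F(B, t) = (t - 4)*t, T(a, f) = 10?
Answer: 1/17 ≈ 0.058824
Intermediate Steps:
F(B, t) = t*(-4 + t) (F(B, t) = (-4 + t)*t = t*(-4 + t))
A(O) = 7 + 6*O (A(O) = 7 + (13 - 10)*(O + O) = 7 + 3*(2*O) = 7 + 6*O)
1/(T(-3, -7) + A(F(2, 0))) = 1/(10 + (7 + 6*(0*(-4 + 0)))) = 1/(10 + (7 + 6*(0*(-4)))) = 1/(10 + (7 + 6*0)) = 1/(10 + (7 + 0)) = 1/(10 + 7) = 1/17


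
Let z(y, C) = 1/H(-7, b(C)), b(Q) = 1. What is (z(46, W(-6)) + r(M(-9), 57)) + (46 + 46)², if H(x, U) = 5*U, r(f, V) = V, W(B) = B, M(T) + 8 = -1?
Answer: 42606/5 ≈ 8521.2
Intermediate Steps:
M(T) = -9 (M(T) = -8 - 1 = -9)
z(y, C) = ⅕ (z(y, C) = 1/(5*1) = 1/5 = ⅕)
(z(46, W(-6)) + r(M(-9), 57)) + (46 + 46)² = (⅕ + 57) + (46 + 46)² = 286/5 + 92² = 286/5 + 8464 = 42606/5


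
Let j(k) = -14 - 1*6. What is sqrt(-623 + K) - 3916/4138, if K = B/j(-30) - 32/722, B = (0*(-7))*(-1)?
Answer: -1958/2069 + 3*I*sqrt(24991)/19 ≈ -0.94635 + 24.961*I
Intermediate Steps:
B = 0 (B = 0*(-1) = 0)
j(k) = -20 (j(k) = -14 - 6 = -20)
K = -16/361 (K = 0/(-20) - 32/722 = 0*(-1/20) - 32*1/722 = 0 - 16/361 = -16/361 ≈ -0.044321)
sqrt(-623 + K) - 3916/4138 = sqrt(-623 - 16/361) - 3916/4138 = sqrt(-224919/361) - 3916/4138 = 3*I*sqrt(24991)/19 - 1*1958/2069 = 3*I*sqrt(24991)/19 - 1958/2069 = -1958/2069 + 3*I*sqrt(24991)/19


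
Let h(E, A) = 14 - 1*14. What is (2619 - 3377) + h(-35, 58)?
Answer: -758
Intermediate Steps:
h(E, A) = 0 (h(E, A) = 14 - 14 = 0)
(2619 - 3377) + h(-35, 58) = (2619 - 3377) + 0 = -758 + 0 = -758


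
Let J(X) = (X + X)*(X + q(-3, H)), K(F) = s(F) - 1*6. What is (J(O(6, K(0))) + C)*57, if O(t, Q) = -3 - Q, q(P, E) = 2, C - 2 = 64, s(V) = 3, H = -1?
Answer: 3762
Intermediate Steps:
C = 66 (C = 2 + 64 = 66)
K(F) = -3 (K(F) = 3 - 1*6 = 3 - 6 = -3)
J(X) = 2*X*(2 + X) (J(X) = (X + X)*(X + 2) = (2*X)*(2 + X) = 2*X*(2 + X))
(J(O(6, K(0))) + C)*57 = (2*(-3 - 1*(-3))*(2 + (-3 - 1*(-3))) + 66)*57 = (2*(-3 + 3)*(2 + (-3 + 3)) + 66)*57 = (2*0*(2 + 0) + 66)*57 = (2*0*2 + 66)*57 = (0 + 66)*57 = 66*57 = 3762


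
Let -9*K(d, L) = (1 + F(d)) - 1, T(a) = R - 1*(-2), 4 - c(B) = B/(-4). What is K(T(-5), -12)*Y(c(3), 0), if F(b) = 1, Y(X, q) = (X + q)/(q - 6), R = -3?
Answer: 19/216 ≈ 0.087963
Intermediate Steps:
c(B) = 4 + B/4 (c(B) = 4 - B/(-4) = 4 - B*(-1)/4 = 4 - (-1)*B/4 = 4 + B/4)
T(a) = -1 (T(a) = -3 - 1*(-2) = -3 + 2 = -1)
Y(X, q) = (X + q)/(-6 + q)
K(d, L) = -⅑ (K(d, L) = -((1 + 1) - 1)/9 = -(2 - 1)/9 = -⅑*1 = -⅑)
K(T(-5), -12)*Y(c(3), 0) = -((4 + (¼)*3) + 0)/(9*(-6 + 0)) = -((4 + ¾) + 0)/(9*(-6)) = -(-1)*(19/4 + 0)/54 = -(-1)*19/(54*4) = -⅑*(-19/24) = 19/216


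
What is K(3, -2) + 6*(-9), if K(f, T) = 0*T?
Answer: -54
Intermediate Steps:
K(f, T) = 0
K(3, -2) + 6*(-9) = 0 + 6*(-9) = 0 - 54 = -54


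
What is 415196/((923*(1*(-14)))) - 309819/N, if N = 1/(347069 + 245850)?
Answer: -1186870010709319/6461 ≈ -1.8370e+11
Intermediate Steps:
N = 1/592919 ≈ 1.6866e-6
415196/((923*(1*(-14)))) - 309819/N = 415196/((923*(1*(-14)))) - 309819/1/592919 = 415196/((923*(-14))) - 309819*592919 = 415196/(-12922) - 183697571661 = 415196*(-1/12922) - 183697571661 = -207598/6461 - 183697571661 = -1186870010709319/6461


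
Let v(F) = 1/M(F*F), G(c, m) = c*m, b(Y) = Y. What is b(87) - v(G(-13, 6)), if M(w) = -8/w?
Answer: 1695/2 ≈ 847.50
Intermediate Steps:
v(F) = -F²/8 (v(F) = 1/(-8/F²) = -F²/8)
b(87) - v(G(-13, 6)) = 87 - (-1)*(-13*6)²/8 = 87 - (-1)*(-78)²/8 = 87 - (-1)*6084/8 = 87 - 1*(-1521/2) = 87 + 1521/2 = 1695/2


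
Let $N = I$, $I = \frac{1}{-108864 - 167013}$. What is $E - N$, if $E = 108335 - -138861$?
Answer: $\frac{68195690893}{275877} \approx 2.472 \cdot 10^{5}$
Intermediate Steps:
$I = - \frac{1}{275877}$ ($I = \frac{1}{-275877} = - \frac{1}{275877} \approx -3.6248 \cdot 10^{-6}$)
$N = - \frac{1}{275877} \approx -3.6248 \cdot 10^{-6}$
$E = 247196$ ($E = 108335 + 138861 = 247196$)
$E - N = 247196 - - \frac{1}{275877} = 247196 + \frac{1}{275877} = \frac{68195690893}{275877}$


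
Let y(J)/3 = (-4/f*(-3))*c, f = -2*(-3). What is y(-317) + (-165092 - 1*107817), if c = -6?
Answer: -272945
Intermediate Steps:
f = 6
y(J) = -36 (y(J) = 3*((-4/6*(-3))*(-6)) = 3*((-4*⅙*(-3))*(-6)) = 3*(-⅔*(-3)*(-6)) = 3*(2*(-6)) = 3*(-12) = -36)
y(-317) + (-165092 - 1*107817) = -36 + (-165092 - 1*107817) = -36 + (-165092 - 107817) = -36 - 272909 = -272945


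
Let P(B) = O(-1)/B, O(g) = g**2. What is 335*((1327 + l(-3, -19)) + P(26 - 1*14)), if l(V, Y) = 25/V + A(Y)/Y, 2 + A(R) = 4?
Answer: 33572695/76 ≈ 4.4175e+5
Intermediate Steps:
A(R) = 2 (A(R) = -2 + 4 = 2)
P(B) = 1/B (P(B) = (-1)**2/B = 1/B)
l(V, Y) = 2/Y + 25/V (l(V, Y) = 25/V + 2/Y = 2/Y + 25/V)
335*((1327 + l(-3, -19)) + P(26 - 1*14)) = 335*((1327 + (2/(-19) + 25/(-3))) + 1/(26 - 1*14)) = 335*((1327 + (2*(-1/19) + 25*(-1/3))) + 1/(26 - 14)) = 335*((1327 + (-2/19 - 25/3)) + 1/12) = 335*((1327 - 481/57) + 1/12) = 335*(75158/57 + 1/12) = 335*(100217/76) = 33572695/76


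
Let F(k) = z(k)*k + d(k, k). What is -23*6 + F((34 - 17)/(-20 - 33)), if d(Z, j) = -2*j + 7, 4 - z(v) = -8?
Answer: -7113/53 ≈ -134.21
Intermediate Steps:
z(v) = 12 (z(v) = 4 - 1*(-8) = 4 + 8 = 12)
d(Z, j) = 7 - 2*j
F(k) = 7 + 10*k (F(k) = 12*k + (7 - 2*k) = 7 + 10*k)
-23*6 + F((34 - 17)/(-20 - 33)) = -23*6 + (7 + 10*((34 - 17)/(-20 - 33))) = -138 + (7 + 10*(17/(-53))) = -138 + (7 + 10*(17*(-1/53))) = -138 + (7 + 10*(-17/53)) = -138 + (7 - 170/53) = -138 + 201/53 = -7113/53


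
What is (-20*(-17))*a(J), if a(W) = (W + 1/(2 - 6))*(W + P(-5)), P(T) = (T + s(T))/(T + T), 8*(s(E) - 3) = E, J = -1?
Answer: 5015/16 ≈ 313.44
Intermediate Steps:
s(E) = 3 + E/8
P(T) = (3 + 9*T/8)/(2*T) (P(T) = (T + (3 + T/8))/(T + T) = (3 + 9*T/8)/((2*T)) = (3 + 9*T/8)*(1/(2*T)) = (3 + 9*T/8)/(2*T))
a(W) = (-1/4 + W)*(21/80 + W) (a(W) = (W + 1/(2 - 6))*(W + (3/16)*(8 + 3*(-5))/(-5)) = (W + 1/(-4))*(W + (3/16)*(-1/5)*(8 - 15)) = (W - 1/4)*(W + (3/16)*(-1/5)*(-7)) = (-1/4 + W)*(W + 21/80) = (-1/4 + W)*(21/80 + W))
(-20*(-17))*a(J) = (-20*(-17))*(-21/320 + (-1)**2 + (1/80)*(-1)) = 340*(-21/320 + 1 - 1/80) = 340*(59/64) = 5015/16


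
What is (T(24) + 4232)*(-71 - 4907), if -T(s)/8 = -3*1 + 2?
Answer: -21106720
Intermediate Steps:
T(s) = 8 (T(s) = -8*(-3*1 + 2) = -8*(-3 + 2) = -8*(-1) = 8)
(T(24) + 4232)*(-71 - 4907) = (8 + 4232)*(-71 - 4907) = 4240*(-4978) = -21106720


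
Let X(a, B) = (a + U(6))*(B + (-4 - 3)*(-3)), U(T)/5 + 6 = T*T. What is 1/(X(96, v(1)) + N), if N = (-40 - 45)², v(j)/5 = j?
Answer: 1/13621 ≈ 7.3416e-5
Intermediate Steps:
v(j) = 5*j
N = 7225 (N = (-85)² = 7225)
U(T) = -30 + 5*T² (U(T) = -30 + 5*(T*T) = -30 + 5*T²)
X(a, B) = (21 + B)*(150 + a) (X(a, B) = (a + (-30 + 5*6²))*(B + (-4 - 3)*(-3)) = (a + (-30 + 5*36))*(B - 7*(-3)) = (a + (-30 + 180))*(B + 21) = (a + 150)*(21 + B) = (150 + a)*(21 + B) = (21 + B)*(150 + a))
1/(X(96, v(1)) + N) = 1/((3150 + 21*96 + 150*(5*1) + (5*1)*96) + 7225) = 1/((3150 + 2016 + 150*5 + 5*96) + 7225) = 1/((3150 + 2016 + 750 + 480) + 7225) = 1/(6396 + 7225) = 1/13621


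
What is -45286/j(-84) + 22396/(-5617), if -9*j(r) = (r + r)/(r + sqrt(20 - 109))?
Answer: 1144649183/5617 - 67929*I*sqrt(89)/28 ≈ 2.0378e+5 - 22887.0*I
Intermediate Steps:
j(r) = -2*r/(9*(r + I*sqrt(89))) (j(r) = -(r + r)/(9*(r + sqrt(20 - 109))) = -2*r/(9*(r + sqrt(-89))) = -2*r/(9*(r + I*sqrt(89))))
-45286/j(-84) + 22396/(-5617) = -(-203787 + 67929*I*sqrt(89)/28) + 22396/(-5617) = -(-203787 + 67929*I*sqrt(89)/28) + 22396*(-1/5617) = -(-203787 + 67929*I*sqrt(89)/28) - 22396/5617 = -45286*(-9/2 + 3*I*sqrt(89)/56) - 22396/5617 = (203787 - 67929*I*sqrt(89)/28) - 22396/5617 = 1144649183/5617 - 67929*I*sqrt(89)/28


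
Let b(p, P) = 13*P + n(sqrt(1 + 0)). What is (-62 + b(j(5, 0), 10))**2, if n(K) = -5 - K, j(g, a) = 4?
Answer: 3844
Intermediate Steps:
b(p, P) = -6 + 13*P (b(p, P) = 13*P + (-5 - sqrt(1 + 0)) = 13*P + (-5 - sqrt(1)) = 13*P + (-5 - 1*1) = 13*P + (-5 - 1) = 13*P - 6 = -6 + 13*P)
(-62 + b(j(5, 0), 10))**2 = (-62 + (-6 + 13*10))**2 = (-62 + (-6 + 130))**2 = (-62 + 124)**2 = 62**2 = 3844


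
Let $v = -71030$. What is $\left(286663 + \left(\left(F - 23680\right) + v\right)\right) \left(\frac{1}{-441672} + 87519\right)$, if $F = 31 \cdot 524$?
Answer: $\frac{243872450358003}{13384} \approx 1.8221 \cdot 10^{10}$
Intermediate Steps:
$F = 16244$
$\left(286663 + \left(\left(F - 23680\right) + v\right)\right) \left(\frac{1}{-441672} + 87519\right) = \left(286663 + \left(\left(16244 - 23680\right) - 71030\right)\right) \left(\frac{1}{-441672} + 87519\right) = \left(286663 + \left(\left(16244 - 23680\right) - 71030\right)\right) \left(- \frac{1}{441672} + 87519\right) = \left(286663 - 78466\right) \frac{38654691767}{441672} = 208197 \cdot \frac{38654691767}{441672} = \frac{243872450358003}{13384}$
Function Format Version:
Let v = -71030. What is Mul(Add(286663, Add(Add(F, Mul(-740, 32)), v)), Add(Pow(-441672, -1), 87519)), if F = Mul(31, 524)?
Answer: Rational(243872450358003, 13384) ≈ 1.8221e+10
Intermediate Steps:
F = 16244
Mul(Add(286663, Add(Add(F, Mul(-740, 32)), v)), Add(Pow(-441672, -1), 87519)) = Mul(Add(286663, Add(Add(16244, Mul(-740, 32)), -71030)), Add(Pow(-441672, -1), 87519)) = Mul(Add(286663, Add(Add(16244, -23680), -71030)), Add(Rational(-1, 441672), 87519)) = Mul(Add(286663, Add(-7436, -71030)), Rational(38654691767, 441672)) = Mul(Add(286663, -78466), Rational(38654691767, 441672)) = Mul(208197, Rational(38654691767, 441672)) = Rational(243872450358003, 13384)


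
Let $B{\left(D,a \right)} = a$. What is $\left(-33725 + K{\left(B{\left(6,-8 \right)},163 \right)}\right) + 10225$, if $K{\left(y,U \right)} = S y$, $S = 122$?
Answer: $-24476$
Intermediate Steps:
$K{\left(y,U \right)} = 122 y$
$\left(-33725 + K{\left(B{\left(6,-8 \right)},163 \right)}\right) + 10225 = \left(-33725 + 122 \left(-8\right)\right) + 10225 = \left(-33725 - 976\right) + 10225 = -34701 + 10225 = -24476$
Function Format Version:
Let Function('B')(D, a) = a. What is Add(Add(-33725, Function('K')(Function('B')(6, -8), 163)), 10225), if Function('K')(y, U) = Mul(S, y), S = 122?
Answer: -24476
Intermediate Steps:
Function('K')(y, U) = Mul(122, y)
Add(Add(-33725, Function('K')(Function('B')(6, -8), 163)), 10225) = Add(Add(-33725, Mul(122, -8)), 10225) = Add(Add(-33725, -976), 10225) = Add(-34701, 10225) = -24476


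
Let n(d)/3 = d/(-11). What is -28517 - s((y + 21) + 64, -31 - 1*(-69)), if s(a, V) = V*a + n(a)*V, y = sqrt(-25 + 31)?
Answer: -339527/11 - 304*sqrt(6)/11 ≈ -30934.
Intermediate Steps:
n(d) = -3*d/11 (n(d) = 3*(d/(-11)) = 3*(d*(-1/11)) = 3*(-d/11) = -3*d/11)
y = sqrt(6) ≈ 2.4495
s(a, V) = 8*V*a/11 (s(a, V) = V*a + (-3*a/11)*V = V*a - 3*V*a/11 = 8*V*a/11)
-28517 - s((y + 21) + 64, -31 - 1*(-69)) = -28517 - 8*(-31 - 1*(-69))*((sqrt(6) + 21) + 64)/11 = -28517 - 8*(-31 + 69)*((21 + sqrt(6)) + 64)/11 = -28517 - 8*38*(85 + sqrt(6))/11 = -28517 - (25840/11 + 304*sqrt(6)/11) = -28517 + (-25840/11 - 304*sqrt(6)/11) = -339527/11 - 304*sqrt(6)/11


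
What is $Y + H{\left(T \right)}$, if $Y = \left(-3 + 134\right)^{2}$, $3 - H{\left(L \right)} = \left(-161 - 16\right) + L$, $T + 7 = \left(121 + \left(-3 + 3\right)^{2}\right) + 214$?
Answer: $17013$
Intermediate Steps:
$T = 328$ ($T = -7 + \left(\left(121 + \left(-3 + 3\right)^{2}\right) + 214\right) = -7 + \left(\left(121 + 0^{2}\right) + 214\right) = -7 + \left(\left(121 + 0\right) + 214\right) = -7 + \left(121 + 214\right) = -7 + 335 = 328$)
$H{\left(L \right)} = 180 - L$ ($H{\left(L \right)} = 3 - \left(\left(-161 - 16\right) + L\right) = 3 - \left(-177 + L\right) = 180 - L$)
$Y = 17161$ ($Y = 131^{2} = 17161$)
$Y + H{\left(T \right)} = 17161 + \left(180 - 328\right) = 17161 - 148 = 17013$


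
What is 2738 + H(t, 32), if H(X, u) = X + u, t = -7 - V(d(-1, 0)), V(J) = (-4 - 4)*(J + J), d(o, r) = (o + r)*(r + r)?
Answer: 2763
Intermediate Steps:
d(o, r) = 2*r*(o + r) (d(o, r) = (o + r)*(2*r) = 2*r*(o + r))
V(J) = -16*J
t = -7 (t = -7 - (-16)*2*0*(-1 + 0) = -7 - (-16)*2*0*(-1) = -7 - (-16)*0 = -7 - 1*0 = -7 + 0 = -7)
2738 + H(t, 32) = 2738 + (-7 + 32) = 2738 + 25 = 2763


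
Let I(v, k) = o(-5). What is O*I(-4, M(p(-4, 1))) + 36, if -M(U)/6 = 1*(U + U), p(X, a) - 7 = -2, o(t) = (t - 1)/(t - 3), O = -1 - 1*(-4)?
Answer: 153/4 ≈ 38.250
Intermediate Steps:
O = 3 (O = -1 + 4 = 3)
o(t) = (-1 + t)/(-3 + t)
p(X, a) = 5 (p(X, a) = 7 - 2 = 5)
M(U) = -12*U (M(U) = -6*(U + U) = -6*2*U = -12*U)
I(v, k) = 3/4 (I(v, k) = (-1 - 5)/(-3 - 5) = -6/(-8) = -1/8*(-6) = 3/4)
O*I(-4, M(p(-4, 1))) + 36 = 3*(3/4) + 36 = 9/4 + 36 = 153/4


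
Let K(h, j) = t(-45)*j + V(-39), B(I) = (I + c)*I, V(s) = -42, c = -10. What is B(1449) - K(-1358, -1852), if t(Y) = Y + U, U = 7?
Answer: 2014777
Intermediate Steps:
t(Y) = 7 + Y (t(Y) = Y + 7 = 7 + Y)
B(I) = I*(-10 + I) (B(I) = (I - 10)*I = (-10 + I)*I = I*(-10 + I))
K(h, j) = -42 - 38*j (K(h, j) = (7 - 45)*j - 42 = -38*j - 42 = -42 - 38*j)
B(1449) - K(-1358, -1852) = 1449*(-10 + 1449) - (-42 - 38*(-1852)) = 1449*1439 - (-42 + 70376) = 2085111 - 1*70334 = 2085111 - 70334 = 2014777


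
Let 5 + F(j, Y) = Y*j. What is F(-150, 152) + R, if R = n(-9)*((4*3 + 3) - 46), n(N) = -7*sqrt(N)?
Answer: -22805 + 651*I ≈ -22805.0 + 651.0*I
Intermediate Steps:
F(j, Y) = -5 + Y*j
R = 651*I (R = (-21*I)*((4*3 + 3) - 46) = (-21*I)*((12 + 3) - 46) = (-21*I)*(15 - 46) = -21*I*(-31) = 651*I ≈ 651.0*I)
F(-150, 152) + R = (-5 + 152*(-150)) + 651*I = (-5 - 22800) + 651*I = -22805 + 651*I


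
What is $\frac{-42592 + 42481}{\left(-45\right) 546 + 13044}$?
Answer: $\frac{37}{3842} \approx 0.0096304$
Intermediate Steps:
$\frac{-42592 + 42481}{\left(-45\right) 546 + 13044} = - \frac{111}{-24570 + 13044} = - \frac{111}{-11526} = \left(-111\right) \left(- \frac{1}{11526}\right) = \frac{37}{3842}$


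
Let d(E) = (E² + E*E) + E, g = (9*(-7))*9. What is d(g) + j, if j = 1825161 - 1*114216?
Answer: 2353356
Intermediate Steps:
g = -567 (g = -63*9 = -567)
d(E) = E + 2*E² (d(E) = (E² + E²) + E = 2*E² + E = E + 2*E²)
j = 1710945 (j = 1825161 - 114216 = 1710945)
d(g) + j = -567*(1 + 2*(-567)) + 1710945 = -567*(1 - 1134) + 1710945 = -567*(-1133) + 1710945 = 642411 + 1710945 = 2353356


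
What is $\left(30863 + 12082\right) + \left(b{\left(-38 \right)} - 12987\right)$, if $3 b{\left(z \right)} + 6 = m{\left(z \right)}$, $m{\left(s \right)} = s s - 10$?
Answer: $30434$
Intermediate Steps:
$m{\left(s \right)} = -10 + s^{2}$ ($m{\left(s \right)} = s^{2} - 10 = -10 + s^{2}$)
$b{\left(z \right)} = - \frac{16}{3} + \frac{z^{2}}{3}$ ($b{\left(z \right)} = -2 + \frac{-10 + z^{2}}{3} = -2 + \left(- \frac{10}{3} + \frac{z^{2}}{3}\right) = - \frac{16}{3} + \frac{z^{2}}{3}$)
$\left(30863 + 12082\right) + \left(b{\left(-38 \right)} - 12987\right) = \left(30863 + 12082\right) - \left(\frac{38977}{3} - \frac{1444}{3}\right) = 42945 + \left(\left(- \frac{16}{3} + \frac{1}{3} \cdot 1444\right) - 12987\right) = 42945 + \left(\left(- \frac{16}{3} + \frac{1444}{3}\right) - 12987\right) = 42945 + \left(476 - 12987\right) = 42945 - 12511 = 30434$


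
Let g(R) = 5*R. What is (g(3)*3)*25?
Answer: 1125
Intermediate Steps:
(g(3)*3)*25 = ((5*3)*3)*25 = (15*3)*25 = 45*25 = 1125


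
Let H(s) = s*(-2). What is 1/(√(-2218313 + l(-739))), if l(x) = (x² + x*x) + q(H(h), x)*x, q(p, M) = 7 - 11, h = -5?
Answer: -I*√1123115/1123115 ≈ -0.0009436*I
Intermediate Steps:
H(s) = -2*s
q(p, M) = -4
l(x) = -4*x + 2*x² (l(x) = (x² + x*x) - 4*x = (x² + x²) - 4*x = 2*x² - 4*x = -4*x + 2*x²)
1/(√(-2218313 + l(-739))) = 1/(√(-2218313 + 2*(-739)*(-2 - 739))) = 1/(√(-2218313 + 2*(-739)*(-741))) = 1/(√(-2218313 + 1095198)) = 1/(√(-1123115)) = 1/(I*√1123115) = -I*√1123115/1123115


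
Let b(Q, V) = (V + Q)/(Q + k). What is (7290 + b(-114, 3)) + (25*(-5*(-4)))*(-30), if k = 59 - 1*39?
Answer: -724629/94 ≈ -7708.8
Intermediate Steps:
k = 20 (k = 59 - 39 = 20)
b(Q, V) = (Q + V)/(20 + Q) (b(Q, V) = (V + Q)/(Q + 20) = (Q + V)/(20 + Q))
(7290 + b(-114, 3)) + (25*(-5*(-4)))*(-30) = (7290 + (-114 + 3)/(20 - 114)) + (25*(-5*(-4)))*(-30) = (7290 - 111/(-94)) + (25*20)*(-30) = (7290 - 1/94*(-111)) + 500*(-30) = (7290 + 111/94) - 15000 = 685371/94 - 15000 = -724629/94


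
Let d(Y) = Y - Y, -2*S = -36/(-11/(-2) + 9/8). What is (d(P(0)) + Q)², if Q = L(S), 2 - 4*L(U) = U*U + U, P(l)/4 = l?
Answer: 129390625/31561924 ≈ 4.0996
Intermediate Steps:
P(l) = 4*l
S = 144/53 (S = -(-18)/(-11/(-2) + 9/8) = -(-18)/(-11*(-½) + 9*(⅛)) = -(-18)/(11/2 + 9/8) = -(-18)/53/8 = -(-18)*8/53 = -½*(-288/53) = 144/53 ≈ 2.7170)
L(U) = ½ - U/4 - U²/4 (L(U) = ½ - (U*U + U)/4 = ½ - (U² + U)/4 = ½ - (U + U²)/4 = ½ + (-U/4 - U²/4) = ½ - U/4 - U²/4)
d(Y) = 0
Q = -11375/5618 (Q = ½ - ¼*144/53 - (144/53)²/4 = ½ - 36/53 - ¼*20736/2809 = ½ - 36/53 - 5184/2809 = -11375/5618 ≈ -2.0247)
(d(P(0)) + Q)² = (0 - 11375/5618)² = (-11375/5618)² = 129390625/31561924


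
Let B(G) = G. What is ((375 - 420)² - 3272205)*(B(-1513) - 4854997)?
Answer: 15881661871800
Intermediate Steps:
((375 - 420)² - 3272205)*(B(-1513) - 4854997) = ((375 - 420)² - 3272205)*(-1513 - 4854997) = ((-45)² - 3272205)*(-4856510) = (2025 - 3272205)*(-4856510) = -3270180*(-4856510) = 15881661871800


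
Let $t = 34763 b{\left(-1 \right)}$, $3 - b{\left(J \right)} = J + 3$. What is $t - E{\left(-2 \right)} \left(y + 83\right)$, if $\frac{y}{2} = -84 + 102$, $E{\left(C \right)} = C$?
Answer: $35001$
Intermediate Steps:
$b{\left(J \right)} = - J$ ($b{\left(J \right)} = 3 - \left(J + 3\right) = 3 - \left(3 + J\right) = - J$)
$y = 36$ ($y = 2 \left(-84 + 102\right) = 2 \cdot 18 = 36$)
$t = 34763$ ($t = 34763 \left(\left(-1\right) \left(-1\right)\right) = 34763 \cdot 1 = 34763$)
$t - E{\left(-2 \right)} \left(y + 83\right) = 34763 - - 2 \left(36 + 83\right) = 34763 - \left(-2\right) 119 = 34763 - -238 = 34763 + 238 = 35001$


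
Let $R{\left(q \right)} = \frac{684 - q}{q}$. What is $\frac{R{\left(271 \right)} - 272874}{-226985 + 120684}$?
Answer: $\frac{73948441}{28807571} \approx 2.567$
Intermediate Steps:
$R{\left(q \right)} = \frac{684 - q}{q}$
$\frac{R{\left(271 \right)} - 272874}{-226985 + 120684} = \frac{\frac{684 - 271}{271} - 272874}{-226985 + 120684} = \frac{\frac{684 - 271}{271} - 272874}{-106301} = \left(\frac{1}{271} \cdot 413 - 272874\right) \left(- \frac{1}{106301}\right) = \left(\frac{413}{271} - 272874\right) \left(- \frac{1}{106301}\right) = \left(- \frac{73948441}{271}\right) \left(- \frac{1}{106301}\right) = \frac{73948441}{28807571}$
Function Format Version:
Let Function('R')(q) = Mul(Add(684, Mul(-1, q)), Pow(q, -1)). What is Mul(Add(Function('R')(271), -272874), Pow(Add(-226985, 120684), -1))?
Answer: Rational(73948441, 28807571) ≈ 2.5670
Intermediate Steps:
Function('R')(q) = Mul(Pow(q, -1), Add(684, Mul(-1, q)))
Mul(Add(Function('R')(271), -272874), Pow(Add(-226985, 120684), -1)) = Mul(Add(Mul(Pow(271, -1), Add(684, Mul(-1, 271))), -272874), Pow(Add(-226985, 120684), -1)) = Mul(Add(Mul(Rational(1, 271), Add(684, -271)), -272874), Pow(-106301, -1)) = Mul(Add(Mul(Rational(1, 271), 413), -272874), Rational(-1, 106301)) = Mul(Add(Rational(413, 271), -272874), Rational(-1, 106301)) = Mul(Rational(-73948441, 271), Rational(-1, 106301)) = Rational(73948441, 28807571)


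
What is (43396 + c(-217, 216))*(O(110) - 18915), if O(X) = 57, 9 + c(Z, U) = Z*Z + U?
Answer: -1710269736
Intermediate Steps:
c(Z, U) = -9 + U + Z**2 (c(Z, U) = -9 + (Z*Z + U) = -9 + (Z**2 + U) = -9 + (U + Z**2) = -9 + U + Z**2)
(43396 + c(-217, 216))*(O(110) - 18915) = (43396 + (-9 + 216 + (-217)**2))*(57 - 18915) = (43396 + (-9 + 216 + 47089))*(-18858) = (43396 + 47296)*(-18858) = 90692*(-18858) = -1710269736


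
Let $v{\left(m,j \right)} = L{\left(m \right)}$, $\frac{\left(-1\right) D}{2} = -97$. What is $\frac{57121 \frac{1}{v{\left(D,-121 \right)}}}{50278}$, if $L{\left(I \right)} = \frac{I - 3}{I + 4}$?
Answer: $\frac{5654979}{4801549} \approx 1.1777$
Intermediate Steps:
$D = 194$ ($D = \left(-2\right) \left(-97\right) = 194$)
$L{\left(I \right)} = \frac{-3 + I}{4 + I}$
$v{\left(m,j \right)} = \frac{-3 + m}{4 + m}$
$\frac{57121 \frac{1}{v{\left(D,-121 \right)}}}{50278} = \frac{57121 \frac{1}{\frac{1}{4 + 194} \left(-3 + 194\right)}}{50278} = \frac{57121}{\frac{1}{198} \cdot 191} \cdot \frac{1}{50278} = \frac{57121}{\frac{191}{198}} \cdot \frac{1}{50278} = 57121 \cdot \frac{198}{191} \cdot \frac{1}{50278} = \frac{11309958}{191} \cdot \frac{1}{50278} = \frac{5654979}{4801549}$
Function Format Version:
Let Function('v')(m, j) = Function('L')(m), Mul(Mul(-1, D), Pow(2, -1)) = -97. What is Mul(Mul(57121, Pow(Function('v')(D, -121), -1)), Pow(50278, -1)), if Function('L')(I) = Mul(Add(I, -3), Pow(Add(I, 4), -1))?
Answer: Rational(5654979, 4801549) ≈ 1.1777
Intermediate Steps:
D = 194 (D = Mul(-2, -97) = 194)
Function('L')(I) = Mul(Pow(Add(4, I), -1), Add(-3, I)) (Function('L')(I) = Mul(Add(-3, I), Pow(Add(4, I), -1)) = Mul(Pow(Add(4, I), -1), Add(-3, I)))
Function('v')(m, j) = Mul(Pow(Add(4, m), -1), Add(-3, m))
Mul(Mul(57121, Pow(Function('v')(D, -121), -1)), Pow(50278, -1)) = Mul(Mul(57121, Pow(Mul(Pow(Add(4, 194), -1), Add(-3, 194)), -1)), Pow(50278, -1)) = Mul(Mul(57121, Pow(Mul(Pow(198, -1), 191), -1)), Rational(1, 50278)) = Mul(Mul(57121, Pow(Mul(Rational(1, 198), 191), -1)), Rational(1, 50278)) = Mul(Mul(57121, Pow(Rational(191, 198), -1)), Rational(1, 50278)) = Mul(Mul(57121, Rational(198, 191)), Rational(1, 50278)) = Mul(Rational(11309958, 191), Rational(1, 50278)) = Rational(5654979, 4801549)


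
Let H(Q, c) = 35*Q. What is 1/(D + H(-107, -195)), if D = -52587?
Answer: -1/56332 ≈ -1.7752e-5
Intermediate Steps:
1/(D + H(-107, -195)) = 1/(-52587 + 35*(-107)) = 1/(-52587 - 3745) = 1/(-56332) = -1/56332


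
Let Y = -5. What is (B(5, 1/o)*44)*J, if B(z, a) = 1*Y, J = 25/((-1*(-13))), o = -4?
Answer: -5500/13 ≈ -423.08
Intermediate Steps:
J = 25/13 ≈ 1.9231
B(z, a) = -5 (B(z, a) = 1*(-5) = -5)
(B(5, 1/o)*44)*J = -5*44*(25/13) = -220*25/13 = -5500/13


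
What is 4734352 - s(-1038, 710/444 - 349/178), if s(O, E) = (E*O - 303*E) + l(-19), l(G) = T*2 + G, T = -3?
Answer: 15588706777/3293 ≈ 4.7339e+6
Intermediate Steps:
l(G) = -6 + G (l(G) = -3*2 + G = -6 + G)
s(O, E) = -25 - 303*E + E*O (s(O, E) = (E*O - 303*E) + (-6 - 19) = (-303*E + E*O) - 25 = -25 - 303*E + E*O)
4734352 - s(-1038, 710/444 - 349/178) = 4734352 - (-25 - 303*(710/444 - 349/178) + (710/444 - 349/178)*(-1038)) = 4734352 - (-25 - 303*(710*(1/444) - 349*1/178) + (710*(1/444) - 349*1/178)*(-1038)) = 4734352 - (-25 - 303*(355/222 - 349/178) + (355/222 - 349/178)*(-1038)) = 4734352 - (-25 - 303*(-3572/9879) - 3572/9879*(-1038)) = 4734352 - (-25 + 360772/3293 + 1235912/3293) = 4734352 - 1*1514359/3293 = 4734352 - 1514359/3293 = 15588706777/3293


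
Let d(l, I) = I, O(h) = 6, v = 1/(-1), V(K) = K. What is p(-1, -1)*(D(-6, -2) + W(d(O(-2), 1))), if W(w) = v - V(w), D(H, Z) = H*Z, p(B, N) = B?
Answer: -10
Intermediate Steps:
v = -1
W(w) = -1 - w
p(-1, -1)*(D(-6, -2) + W(d(O(-2), 1))) = -(-6*(-2) + (-1 - 1*1)) = -(12 + (-1 - 1)) = -(12 - 2) = -1*10 = -10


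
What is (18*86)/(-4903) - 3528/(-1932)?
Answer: 170322/112769 ≈ 1.5104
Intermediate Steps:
(18*86)/(-4903) - 3528/(-1932) = 1548*(-1/4903) - 3528*(-1/1932) = -1548/4903 + 42/23 = 170322/112769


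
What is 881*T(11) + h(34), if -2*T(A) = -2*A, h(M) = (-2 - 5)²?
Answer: 9740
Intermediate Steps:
h(M) = 49 (h(M) = (-7)² = 49)
T(A) = A (T(A) = -(-1)*A = A)
881*T(11) + h(34) = 881*11 + 49 = 9691 + 49 = 9740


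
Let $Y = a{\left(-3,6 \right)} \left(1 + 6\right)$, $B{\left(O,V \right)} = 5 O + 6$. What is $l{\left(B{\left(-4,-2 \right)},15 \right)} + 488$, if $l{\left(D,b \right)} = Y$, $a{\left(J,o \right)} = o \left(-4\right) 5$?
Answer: $-352$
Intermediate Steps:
$a{\left(J,o \right)} = - 20 o$ ($a{\left(J,o \right)} = - 4 o 5 = - 20 o$)
$B{\left(O,V \right)} = 6 + 5 O$
$Y = -840$ ($Y = \left(-20\right) 6 \left(1 + 6\right) = \left(-120\right) 7 = -840$)
$l{\left(D,b \right)} = -840$
$l{\left(B{\left(-4,-2 \right)},15 \right)} + 488 = -840 + 488 = -352$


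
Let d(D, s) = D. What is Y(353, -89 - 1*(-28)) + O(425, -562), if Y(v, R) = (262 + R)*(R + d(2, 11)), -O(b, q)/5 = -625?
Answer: -8734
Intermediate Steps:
O(b, q) = 3125 (O(b, q) = -5*(-625) = 3125)
Y(v, R) = (2 + R)*(262 + R) (Y(v, R) = (262 + R)*(R + 2) = (262 + R)*(2 + R) = (2 + R)*(262 + R))
Y(353, -89 - 1*(-28)) + O(425, -562) = (524 + (-89 - 1*(-28))² + 264*(-89 - 1*(-28))) + 3125 = (524 + (-89 + 28)² + 264*(-89 + 28)) + 3125 = (524 + (-61)² + 264*(-61)) + 3125 = (524 + 3721 - 16104) + 3125 = -11859 + 3125 = -8734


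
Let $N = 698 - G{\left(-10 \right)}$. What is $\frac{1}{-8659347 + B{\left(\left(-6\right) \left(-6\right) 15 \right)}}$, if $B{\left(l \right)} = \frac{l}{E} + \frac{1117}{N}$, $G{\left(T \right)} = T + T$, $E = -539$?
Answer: $- \frac{387002}{3351184393351} \approx -1.1548 \cdot 10^{-7}$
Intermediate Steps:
$G{\left(T \right)} = 2 T$
$N = 718$ ($N = 698 - 2 \left(-10\right) = 698 - -20 = 698 + 20 = 718$)
$B{\left(l \right)} = \frac{1117}{718} - \frac{l}{539}$ ($B{\left(l \right)} = \frac{l}{-539} + \frac{1117}{718} = l \left(- \frac{1}{539}\right) + 1117 \cdot \frac{1}{718} = - \frac{l}{539} + \frac{1117}{718} = \frac{1117}{718} - \frac{l}{539}$)
$\frac{1}{-8659347 + B{\left(\left(-6\right) \left(-6\right) 15 \right)}} = \frac{1}{-8659347 + \left(\frac{1117}{718} - \frac{\left(-6\right) \left(-6\right) 15}{539}\right)} = \frac{1}{-8659347 + \left(\frac{1117}{718} - \frac{36 \cdot 15}{539}\right)} = \frac{1}{-8659347 + \left(\frac{1117}{718} - \frac{540}{539}\right)} = \frac{1}{-8659347 + \frac{214343}{387002}} = \frac{1}{- \frac{3351184393351}{387002}} = - \frac{387002}{3351184393351}$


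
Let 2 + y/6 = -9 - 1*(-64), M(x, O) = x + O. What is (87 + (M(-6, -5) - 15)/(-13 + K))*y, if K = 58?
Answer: 412234/15 ≈ 27482.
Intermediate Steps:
M(x, O) = O + x
y = 318 (y = -12 + 6*(-9 - 1*(-64)) = -12 + 6*(-9 + 64) = -12 + 6*55 = -12 + 330 = 318)
(87 + (M(-6, -5) - 15)/(-13 + K))*y = (87 + ((-5 - 6) - 15)/(-13 + 58))*318 = (87 + (-11 - 15)/45)*318 = (87 - 26*1/45)*318 = (87 - 26/45)*318 = (3889/45)*318 = 412234/15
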